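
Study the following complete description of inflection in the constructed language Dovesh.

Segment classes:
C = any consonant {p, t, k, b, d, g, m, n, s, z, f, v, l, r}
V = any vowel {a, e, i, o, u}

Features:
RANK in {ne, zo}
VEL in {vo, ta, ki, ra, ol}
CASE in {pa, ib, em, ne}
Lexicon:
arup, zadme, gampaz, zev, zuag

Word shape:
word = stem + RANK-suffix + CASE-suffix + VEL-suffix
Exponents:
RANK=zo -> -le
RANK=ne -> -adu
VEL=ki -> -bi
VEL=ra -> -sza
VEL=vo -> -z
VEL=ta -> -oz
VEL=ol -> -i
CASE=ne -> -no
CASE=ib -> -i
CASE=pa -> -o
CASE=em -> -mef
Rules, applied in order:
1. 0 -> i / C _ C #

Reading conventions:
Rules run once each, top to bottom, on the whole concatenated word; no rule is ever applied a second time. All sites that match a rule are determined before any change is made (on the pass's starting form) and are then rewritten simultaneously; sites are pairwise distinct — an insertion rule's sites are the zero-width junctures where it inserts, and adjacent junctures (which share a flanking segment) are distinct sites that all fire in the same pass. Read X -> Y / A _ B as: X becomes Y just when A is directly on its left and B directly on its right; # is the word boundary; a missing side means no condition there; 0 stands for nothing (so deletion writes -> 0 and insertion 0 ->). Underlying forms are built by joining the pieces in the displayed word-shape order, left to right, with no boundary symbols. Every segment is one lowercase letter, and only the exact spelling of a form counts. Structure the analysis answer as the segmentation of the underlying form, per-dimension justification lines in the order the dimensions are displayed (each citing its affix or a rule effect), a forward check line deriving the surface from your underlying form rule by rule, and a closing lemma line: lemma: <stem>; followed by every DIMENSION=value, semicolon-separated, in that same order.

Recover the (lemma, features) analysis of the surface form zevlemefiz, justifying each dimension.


underlying: zev-le-mef-z
RANK=zo - signalled by the affix -le
VEL=vo - signalled by the affix -z
CASE=em - signalled by the affix -mef
check: zevlemefz -> zevlemefiz
lemma: zev; RANK=zo; VEL=vo; CASE=em


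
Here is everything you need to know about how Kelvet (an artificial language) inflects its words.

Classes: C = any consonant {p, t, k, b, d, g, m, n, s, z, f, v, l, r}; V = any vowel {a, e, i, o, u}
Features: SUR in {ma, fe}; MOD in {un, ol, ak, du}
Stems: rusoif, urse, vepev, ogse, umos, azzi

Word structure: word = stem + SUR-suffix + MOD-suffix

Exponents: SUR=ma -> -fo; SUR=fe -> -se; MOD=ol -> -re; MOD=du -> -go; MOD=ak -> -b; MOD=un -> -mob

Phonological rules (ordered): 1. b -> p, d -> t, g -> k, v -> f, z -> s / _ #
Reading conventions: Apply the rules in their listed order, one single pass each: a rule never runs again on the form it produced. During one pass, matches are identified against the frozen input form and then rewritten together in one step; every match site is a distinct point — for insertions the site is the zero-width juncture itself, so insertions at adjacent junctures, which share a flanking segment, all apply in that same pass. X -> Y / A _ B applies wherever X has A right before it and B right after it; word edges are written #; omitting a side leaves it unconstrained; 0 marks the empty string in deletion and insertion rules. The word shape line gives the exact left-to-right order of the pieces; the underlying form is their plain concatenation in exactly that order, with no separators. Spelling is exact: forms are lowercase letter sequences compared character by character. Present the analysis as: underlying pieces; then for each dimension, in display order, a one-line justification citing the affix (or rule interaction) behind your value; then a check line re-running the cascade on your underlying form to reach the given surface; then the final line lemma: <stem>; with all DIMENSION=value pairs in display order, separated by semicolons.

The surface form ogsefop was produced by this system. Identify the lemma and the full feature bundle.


underlying: ogse-fo-b
SUR=ma - signalled by the affix -fo
MOD=ak - signalled by the affix -b
check: ogsefob -> ogsefop
lemma: ogse; SUR=ma; MOD=ak


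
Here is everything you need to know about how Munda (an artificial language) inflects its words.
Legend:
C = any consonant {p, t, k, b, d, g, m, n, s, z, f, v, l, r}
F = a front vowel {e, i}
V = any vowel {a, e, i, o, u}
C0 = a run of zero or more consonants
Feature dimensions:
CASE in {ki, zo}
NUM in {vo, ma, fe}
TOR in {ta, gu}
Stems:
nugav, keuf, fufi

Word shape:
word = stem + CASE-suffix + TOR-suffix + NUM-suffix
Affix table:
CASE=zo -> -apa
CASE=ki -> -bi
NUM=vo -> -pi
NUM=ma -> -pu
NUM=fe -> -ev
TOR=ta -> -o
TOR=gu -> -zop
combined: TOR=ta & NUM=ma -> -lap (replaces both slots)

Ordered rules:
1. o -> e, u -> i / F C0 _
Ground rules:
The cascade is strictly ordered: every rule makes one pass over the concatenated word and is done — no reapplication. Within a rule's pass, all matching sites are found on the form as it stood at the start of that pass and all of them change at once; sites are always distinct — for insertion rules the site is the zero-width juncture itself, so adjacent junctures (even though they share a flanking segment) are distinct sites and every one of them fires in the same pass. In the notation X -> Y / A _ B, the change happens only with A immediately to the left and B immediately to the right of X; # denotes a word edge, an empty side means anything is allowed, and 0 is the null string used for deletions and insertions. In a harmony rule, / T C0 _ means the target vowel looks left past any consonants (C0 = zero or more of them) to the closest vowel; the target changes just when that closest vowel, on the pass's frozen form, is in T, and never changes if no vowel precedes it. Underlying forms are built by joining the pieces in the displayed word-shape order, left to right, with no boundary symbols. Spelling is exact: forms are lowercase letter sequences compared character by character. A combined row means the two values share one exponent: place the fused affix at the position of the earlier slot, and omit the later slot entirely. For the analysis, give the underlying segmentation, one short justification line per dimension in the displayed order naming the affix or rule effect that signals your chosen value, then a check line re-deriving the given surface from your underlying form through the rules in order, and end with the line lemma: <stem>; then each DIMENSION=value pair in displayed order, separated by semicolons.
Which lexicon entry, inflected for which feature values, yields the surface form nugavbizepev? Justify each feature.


underlying: nugav-bi-zop-ev
CASE=ki - signalled by the affix -bi
NUM=fe - signalled by the affix -ev
TOR=gu - signalled by the affix -zop
check: nugavbizopev -> nugavbizepev
lemma: nugav; CASE=ki; NUM=fe; TOR=gu


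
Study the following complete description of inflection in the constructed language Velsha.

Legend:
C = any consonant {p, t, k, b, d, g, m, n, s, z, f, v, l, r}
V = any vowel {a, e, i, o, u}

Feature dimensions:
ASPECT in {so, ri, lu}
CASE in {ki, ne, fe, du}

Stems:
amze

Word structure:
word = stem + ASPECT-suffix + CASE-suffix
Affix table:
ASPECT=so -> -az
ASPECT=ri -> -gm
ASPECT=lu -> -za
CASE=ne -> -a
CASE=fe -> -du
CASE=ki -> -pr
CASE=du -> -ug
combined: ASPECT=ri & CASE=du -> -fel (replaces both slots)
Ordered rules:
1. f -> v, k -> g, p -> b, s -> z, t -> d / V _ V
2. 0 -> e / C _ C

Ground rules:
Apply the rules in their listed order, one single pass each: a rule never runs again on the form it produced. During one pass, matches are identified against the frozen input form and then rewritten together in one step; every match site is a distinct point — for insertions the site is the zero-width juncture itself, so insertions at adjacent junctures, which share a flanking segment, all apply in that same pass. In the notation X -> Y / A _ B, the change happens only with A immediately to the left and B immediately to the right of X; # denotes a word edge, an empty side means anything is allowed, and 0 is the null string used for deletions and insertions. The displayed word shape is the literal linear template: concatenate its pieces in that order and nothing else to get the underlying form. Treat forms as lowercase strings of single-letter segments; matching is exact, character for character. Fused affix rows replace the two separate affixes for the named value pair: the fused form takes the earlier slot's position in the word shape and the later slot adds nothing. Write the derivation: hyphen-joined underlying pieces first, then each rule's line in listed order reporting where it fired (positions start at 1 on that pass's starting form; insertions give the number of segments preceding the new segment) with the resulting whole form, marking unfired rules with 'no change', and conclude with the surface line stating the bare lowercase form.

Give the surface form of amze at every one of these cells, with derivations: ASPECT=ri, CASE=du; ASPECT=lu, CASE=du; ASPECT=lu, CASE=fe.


cell ASPECT=ri, CASE=du:
underlying: amze-fel
1. f -> v, k -> g, p -> b, s -> z, t -> d / V _ V: fires at position(s) 5: amzevel
2. 0 -> e / C _ C: inserts after position(s) 2: amezevel
surface: amezevel

cell ASPECT=lu, CASE=du:
underlying: amze-za-ug
1. f -> v, k -> g, p -> b, s -> z, t -> d / V _ V: no change
2. 0 -> e / C _ C: inserts after position(s) 2: amezezaug
surface: amezezaug

cell ASPECT=lu, CASE=fe:
underlying: amze-za-du
1. f -> v, k -> g, p -> b, s -> z, t -> d / V _ V: no change
2. 0 -> e / C _ C: inserts after position(s) 2: amezezadu
surface: amezezadu


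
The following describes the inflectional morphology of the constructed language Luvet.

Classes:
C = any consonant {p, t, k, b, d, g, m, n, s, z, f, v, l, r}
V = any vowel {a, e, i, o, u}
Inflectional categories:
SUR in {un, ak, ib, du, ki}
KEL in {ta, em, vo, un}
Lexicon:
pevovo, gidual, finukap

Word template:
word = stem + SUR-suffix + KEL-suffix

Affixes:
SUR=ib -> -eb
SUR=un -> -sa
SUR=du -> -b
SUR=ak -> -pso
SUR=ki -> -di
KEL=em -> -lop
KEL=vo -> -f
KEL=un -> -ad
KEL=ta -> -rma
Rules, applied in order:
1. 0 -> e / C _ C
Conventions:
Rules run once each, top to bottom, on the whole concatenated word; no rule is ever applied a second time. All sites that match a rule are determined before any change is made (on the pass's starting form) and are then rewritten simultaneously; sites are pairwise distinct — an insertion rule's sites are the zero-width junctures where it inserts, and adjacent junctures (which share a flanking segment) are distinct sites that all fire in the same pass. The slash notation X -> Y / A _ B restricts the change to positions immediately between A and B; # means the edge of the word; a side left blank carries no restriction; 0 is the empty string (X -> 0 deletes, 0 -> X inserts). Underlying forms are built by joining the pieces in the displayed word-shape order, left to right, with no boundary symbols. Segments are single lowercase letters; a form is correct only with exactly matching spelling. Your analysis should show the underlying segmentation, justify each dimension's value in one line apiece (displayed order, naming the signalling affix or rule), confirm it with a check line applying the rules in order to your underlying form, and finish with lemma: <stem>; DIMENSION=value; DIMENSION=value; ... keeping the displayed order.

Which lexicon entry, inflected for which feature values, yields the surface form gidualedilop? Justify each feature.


underlying: gidual-di-lop
SUR=ki - signalled by the affix -di
KEL=em - signalled by the affix -lop
check: gidualdilop -> gidualedilop
lemma: gidual; SUR=ki; KEL=em


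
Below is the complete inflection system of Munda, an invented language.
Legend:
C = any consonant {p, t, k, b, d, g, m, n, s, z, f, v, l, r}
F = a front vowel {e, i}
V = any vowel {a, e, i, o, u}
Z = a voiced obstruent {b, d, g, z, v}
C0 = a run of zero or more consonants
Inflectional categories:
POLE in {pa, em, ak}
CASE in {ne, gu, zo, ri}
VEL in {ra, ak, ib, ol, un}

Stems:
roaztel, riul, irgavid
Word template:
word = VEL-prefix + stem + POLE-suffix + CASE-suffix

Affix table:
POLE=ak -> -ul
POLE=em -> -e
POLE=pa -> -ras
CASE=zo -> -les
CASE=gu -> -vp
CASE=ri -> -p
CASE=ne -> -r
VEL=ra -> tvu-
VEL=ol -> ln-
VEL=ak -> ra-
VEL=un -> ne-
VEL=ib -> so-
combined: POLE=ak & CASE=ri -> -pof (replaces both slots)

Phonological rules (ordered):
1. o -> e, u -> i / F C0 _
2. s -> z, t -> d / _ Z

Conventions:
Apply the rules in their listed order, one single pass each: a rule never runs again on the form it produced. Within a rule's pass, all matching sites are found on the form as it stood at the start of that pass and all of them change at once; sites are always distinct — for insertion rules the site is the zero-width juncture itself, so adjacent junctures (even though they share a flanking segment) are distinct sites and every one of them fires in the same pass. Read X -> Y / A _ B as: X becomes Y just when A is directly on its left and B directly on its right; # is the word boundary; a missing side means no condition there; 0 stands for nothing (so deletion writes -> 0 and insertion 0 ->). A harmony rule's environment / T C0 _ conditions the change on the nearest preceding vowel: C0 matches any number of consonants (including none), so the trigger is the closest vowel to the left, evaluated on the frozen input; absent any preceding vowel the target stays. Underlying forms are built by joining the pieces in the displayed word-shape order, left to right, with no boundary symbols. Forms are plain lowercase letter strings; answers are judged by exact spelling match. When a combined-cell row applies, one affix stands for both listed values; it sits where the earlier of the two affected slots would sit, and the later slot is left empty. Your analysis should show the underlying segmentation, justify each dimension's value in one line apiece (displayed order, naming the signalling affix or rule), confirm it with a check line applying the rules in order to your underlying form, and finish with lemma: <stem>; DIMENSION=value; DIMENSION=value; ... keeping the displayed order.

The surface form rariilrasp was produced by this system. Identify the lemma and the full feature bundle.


underlying: ra-riul-ras-p
POLE=pa - signalled by the affix -ras
CASE=ri - signalled by the affix -p
VEL=ak - signalled by the affix ra-
check: rariulrasp -> rariilrasp -> rariilrasp
lemma: riul; POLE=pa; CASE=ri; VEL=ak


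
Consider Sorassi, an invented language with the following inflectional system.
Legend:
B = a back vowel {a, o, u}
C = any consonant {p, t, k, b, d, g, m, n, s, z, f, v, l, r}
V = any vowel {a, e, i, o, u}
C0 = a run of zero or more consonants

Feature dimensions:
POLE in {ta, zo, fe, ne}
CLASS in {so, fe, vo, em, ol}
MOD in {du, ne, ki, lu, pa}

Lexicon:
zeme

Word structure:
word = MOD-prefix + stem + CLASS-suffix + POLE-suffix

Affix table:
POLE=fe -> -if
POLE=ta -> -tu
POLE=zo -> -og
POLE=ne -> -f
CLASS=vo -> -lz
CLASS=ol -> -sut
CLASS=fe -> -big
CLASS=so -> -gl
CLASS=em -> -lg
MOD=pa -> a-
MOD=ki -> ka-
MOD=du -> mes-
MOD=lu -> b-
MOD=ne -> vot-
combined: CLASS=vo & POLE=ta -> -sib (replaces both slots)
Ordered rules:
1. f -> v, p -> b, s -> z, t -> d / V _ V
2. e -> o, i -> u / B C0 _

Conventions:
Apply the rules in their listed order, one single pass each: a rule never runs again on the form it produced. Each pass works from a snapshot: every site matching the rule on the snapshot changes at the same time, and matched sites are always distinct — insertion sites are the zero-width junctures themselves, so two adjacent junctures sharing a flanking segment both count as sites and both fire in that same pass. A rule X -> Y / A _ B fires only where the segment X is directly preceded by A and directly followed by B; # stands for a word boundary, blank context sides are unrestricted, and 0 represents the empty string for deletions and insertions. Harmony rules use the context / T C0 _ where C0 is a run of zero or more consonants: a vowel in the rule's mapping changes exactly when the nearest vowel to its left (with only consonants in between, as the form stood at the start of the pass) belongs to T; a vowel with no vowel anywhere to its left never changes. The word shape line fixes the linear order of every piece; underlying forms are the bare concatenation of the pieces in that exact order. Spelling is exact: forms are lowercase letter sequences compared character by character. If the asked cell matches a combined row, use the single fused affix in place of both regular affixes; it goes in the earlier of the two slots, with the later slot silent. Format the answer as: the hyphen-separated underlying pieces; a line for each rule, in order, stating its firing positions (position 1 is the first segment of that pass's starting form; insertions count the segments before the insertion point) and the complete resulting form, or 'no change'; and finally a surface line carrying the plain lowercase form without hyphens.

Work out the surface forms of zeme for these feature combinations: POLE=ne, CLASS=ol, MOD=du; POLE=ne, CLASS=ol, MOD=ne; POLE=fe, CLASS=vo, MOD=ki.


cell POLE=ne, CLASS=ol, MOD=du:
underlying: mes-zeme-sut-f
1. f -> v, p -> b, s -> z, t -> d / V _ V: fires at position(s) 8: meszemezutf
2. e -> o, i -> u / B C0 _: no change
surface: meszemezutf

cell POLE=ne, CLASS=ol, MOD=ne:
underlying: vot-zeme-sut-f
1. f -> v, p -> b, s -> z, t -> d / V _ V: fires at position(s) 8: votzemezutf
2. e -> o, i -> u / B C0 _: fires at position(s) 5: votzomezutf
surface: votzomezutf

cell POLE=fe, CLASS=vo, MOD=ki:
underlying: ka-zeme-lz-if
1. f -> v, p -> b, s -> z, t -> d / V _ V: no change
2. e -> o, i -> u / B C0 _: fires at position(s) 4: kazomelzif
surface: kazomelzif


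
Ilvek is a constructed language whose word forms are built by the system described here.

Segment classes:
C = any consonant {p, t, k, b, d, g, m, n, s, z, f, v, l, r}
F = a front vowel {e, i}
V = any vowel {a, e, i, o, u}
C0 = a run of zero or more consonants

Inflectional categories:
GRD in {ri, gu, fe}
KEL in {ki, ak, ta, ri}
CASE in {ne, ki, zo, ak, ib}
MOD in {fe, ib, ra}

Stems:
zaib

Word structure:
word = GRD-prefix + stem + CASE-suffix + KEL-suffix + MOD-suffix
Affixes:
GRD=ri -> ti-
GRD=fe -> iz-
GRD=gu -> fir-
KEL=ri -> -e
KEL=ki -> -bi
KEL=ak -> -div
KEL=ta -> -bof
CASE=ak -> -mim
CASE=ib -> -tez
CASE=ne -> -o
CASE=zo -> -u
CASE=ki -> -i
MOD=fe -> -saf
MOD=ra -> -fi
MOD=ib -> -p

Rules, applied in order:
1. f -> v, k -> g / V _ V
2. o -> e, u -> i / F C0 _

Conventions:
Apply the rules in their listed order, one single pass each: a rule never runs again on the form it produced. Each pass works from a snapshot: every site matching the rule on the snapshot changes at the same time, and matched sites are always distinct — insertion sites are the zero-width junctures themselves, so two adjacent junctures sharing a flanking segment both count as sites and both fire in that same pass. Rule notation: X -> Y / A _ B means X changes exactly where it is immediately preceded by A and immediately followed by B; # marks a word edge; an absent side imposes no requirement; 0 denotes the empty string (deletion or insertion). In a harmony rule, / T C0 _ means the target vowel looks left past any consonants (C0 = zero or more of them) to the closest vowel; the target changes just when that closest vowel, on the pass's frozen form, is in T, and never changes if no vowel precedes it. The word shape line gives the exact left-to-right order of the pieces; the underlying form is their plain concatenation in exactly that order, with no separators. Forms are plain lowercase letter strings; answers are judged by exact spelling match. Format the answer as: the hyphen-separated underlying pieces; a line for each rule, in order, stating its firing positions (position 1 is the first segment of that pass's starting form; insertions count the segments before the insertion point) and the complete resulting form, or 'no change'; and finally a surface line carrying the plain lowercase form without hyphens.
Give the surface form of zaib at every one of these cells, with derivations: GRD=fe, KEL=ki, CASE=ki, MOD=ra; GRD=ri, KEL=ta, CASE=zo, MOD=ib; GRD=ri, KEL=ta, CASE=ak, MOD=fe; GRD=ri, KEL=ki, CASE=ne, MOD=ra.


cell GRD=fe, KEL=ki, CASE=ki, MOD=ra:
underlying: iz-zaib-i-bi-fi
1. f -> v, k -> g / V _ V: fires at position(s) 10: izzaibibivi
2. o -> e, u -> i / F C0 _: no change
surface: izzaibibivi

cell GRD=ri, KEL=ta, CASE=zo, MOD=ib:
underlying: ti-zaib-u-bof-p
1. f -> v, k -> g / V _ V: no change
2. o -> e, u -> i / F C0 _: fires at position(s) 7: tizaibibofp
surface: tizaibibofp

cell GRD=ri, KEL=ta, CASE=ak, MOD=fe:
underlying: ti-zaib-mim-bof-saf
1. f -> v, k -> g / V _ V: no change
2. o -> e, u -> i / F C0 _: fires at position(s) 11: tizaibmimbefsaf
surface: tizaibmimbefsaf

cell GRD=ri, KEL=ki, CASE=ne, MOD=ra:
underlying: ti-zaib-o-bi-fi
1. f -> v, k -> g / V _ V: fires at position(s) 10: tizaibobivi
2. o -> e, u -> i / F C0 _: fires at position(s) 7: tizaibebivi
surface: tizaibebivi


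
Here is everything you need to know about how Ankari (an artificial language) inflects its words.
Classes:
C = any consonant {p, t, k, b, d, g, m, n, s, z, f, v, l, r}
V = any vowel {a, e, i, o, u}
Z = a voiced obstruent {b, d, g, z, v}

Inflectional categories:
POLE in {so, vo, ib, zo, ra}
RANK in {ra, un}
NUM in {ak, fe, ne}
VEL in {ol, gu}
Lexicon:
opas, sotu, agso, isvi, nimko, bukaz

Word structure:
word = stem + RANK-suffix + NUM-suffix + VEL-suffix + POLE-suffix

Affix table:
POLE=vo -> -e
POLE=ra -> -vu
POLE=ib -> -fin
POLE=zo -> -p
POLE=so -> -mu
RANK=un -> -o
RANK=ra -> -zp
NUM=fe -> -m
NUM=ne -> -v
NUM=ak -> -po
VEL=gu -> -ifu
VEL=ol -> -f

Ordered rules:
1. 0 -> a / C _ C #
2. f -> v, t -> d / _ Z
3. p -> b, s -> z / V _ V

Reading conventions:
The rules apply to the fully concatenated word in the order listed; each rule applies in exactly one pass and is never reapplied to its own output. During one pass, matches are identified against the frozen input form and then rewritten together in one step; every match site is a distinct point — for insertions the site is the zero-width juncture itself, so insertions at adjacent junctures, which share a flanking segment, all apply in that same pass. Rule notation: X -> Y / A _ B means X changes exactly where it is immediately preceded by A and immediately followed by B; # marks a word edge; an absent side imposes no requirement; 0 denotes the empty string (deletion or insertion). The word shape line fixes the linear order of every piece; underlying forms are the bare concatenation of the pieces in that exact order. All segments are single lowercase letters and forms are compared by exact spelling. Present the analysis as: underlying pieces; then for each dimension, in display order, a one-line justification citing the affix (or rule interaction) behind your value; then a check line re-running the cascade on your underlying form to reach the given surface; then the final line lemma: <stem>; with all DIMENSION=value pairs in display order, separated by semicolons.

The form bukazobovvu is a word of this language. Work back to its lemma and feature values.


underlying: bukaz-o-po-f-vu
POLE=ra - signalled by the affix -vu
RANK=un - signalled by the affix -o
NUM=ak - signalled by the affix -po
VEL=ol - signalled by the affix -f
check: bukazopofvu -> bukazopofvu -> bukazopovvu -> bukazobovvu
lemma: bukaz; POLE=ra; RANK=un; NUM=ak; VEL=ol


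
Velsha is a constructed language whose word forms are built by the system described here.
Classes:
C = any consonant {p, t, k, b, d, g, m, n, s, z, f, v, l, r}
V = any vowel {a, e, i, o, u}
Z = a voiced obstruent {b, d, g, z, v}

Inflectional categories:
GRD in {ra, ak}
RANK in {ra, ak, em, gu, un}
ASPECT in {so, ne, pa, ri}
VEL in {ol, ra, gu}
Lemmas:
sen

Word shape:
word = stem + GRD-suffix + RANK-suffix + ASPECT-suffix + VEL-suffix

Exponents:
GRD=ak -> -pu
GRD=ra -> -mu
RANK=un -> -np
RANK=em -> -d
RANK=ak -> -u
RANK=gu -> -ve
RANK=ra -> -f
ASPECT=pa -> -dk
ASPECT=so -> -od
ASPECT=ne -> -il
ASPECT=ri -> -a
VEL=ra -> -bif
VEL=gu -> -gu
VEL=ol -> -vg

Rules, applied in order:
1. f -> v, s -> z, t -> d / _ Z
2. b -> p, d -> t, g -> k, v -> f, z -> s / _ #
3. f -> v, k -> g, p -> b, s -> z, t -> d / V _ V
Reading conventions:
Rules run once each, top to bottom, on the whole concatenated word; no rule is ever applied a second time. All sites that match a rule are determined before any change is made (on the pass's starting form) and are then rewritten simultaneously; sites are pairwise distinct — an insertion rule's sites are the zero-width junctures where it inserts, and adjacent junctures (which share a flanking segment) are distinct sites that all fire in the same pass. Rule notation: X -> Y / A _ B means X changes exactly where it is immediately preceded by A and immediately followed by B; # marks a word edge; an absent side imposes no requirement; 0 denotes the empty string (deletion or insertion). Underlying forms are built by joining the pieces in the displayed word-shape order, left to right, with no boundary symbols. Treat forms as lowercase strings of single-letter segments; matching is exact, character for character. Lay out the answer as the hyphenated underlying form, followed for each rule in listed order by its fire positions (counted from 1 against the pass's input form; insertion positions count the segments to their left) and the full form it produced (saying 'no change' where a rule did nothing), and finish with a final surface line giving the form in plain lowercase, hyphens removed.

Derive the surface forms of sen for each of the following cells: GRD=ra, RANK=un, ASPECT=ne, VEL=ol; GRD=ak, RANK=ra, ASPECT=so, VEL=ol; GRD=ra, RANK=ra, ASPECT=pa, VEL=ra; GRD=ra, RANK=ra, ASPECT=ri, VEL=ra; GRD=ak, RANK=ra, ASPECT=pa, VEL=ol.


cell GRD=ra, RANK=un, ASPECT=ne, VEL=ol:
underlying: sen-mu-np-il-vg
1. f -> v, s -> z, t -> d / _ Z: no change
2. b -> p, d -> t, g -> k, v -> f, z -> s / _ #: fires at position(s) 11: senmunpilvk
3. f -> v, k -> g, p -> b, s -> z, t -> d / V _ V: no change
surface: senmunpilvk

cell GRD=ak, RANK=ra, ASPECT=so, VEL=ol:
underlying: sen-pu-f-od-vg
1. f -> v, s -> z, t -> d / _ Z: no change
2. b -> p, d -> t, g -> k, v -> f, z -> s / _ #: fires at position(s) 10: senpufodvk
3. f -> v, k -> g, p -> b, s -> z, t -> d / V _ V: fires at position(s) 6: senpuvodvk
surface: senpuvodvk

cell GRD=ra, RANK=ra, ASPECT=pa, VEL=ra:
underlying: sen-mu-f-dk-bif
1. f -> v, s -> z, t -> d / _ Z: fires at position(s) 6: senmuvdkbif
2. b -> p, d -> t, g -> k, v -> f, z -> s / _ #: no change
3. f -> v, k -> g, p -> b, s -> z, t -> d / V _ V: no change
surface: senmuvdkbif

cell GRD=ra, RANK=ra, ASPECT=ri, VEL=ra:
underlying: sen-mu-f-a-bif
1. f -> v, s -> z, t -> d / _ Z: no change
2. b -> p, d -> t, g -> k, v -> f, z -> s / _ #: no change
3. f -> v, k -> g, p -> b, s -> z, t -> d / V _ V: fires at position(s) 6: senmuvabif
surface: senmuvabif

cell GRD=ak, RANK=ra, ASPECT=pa, VEL=ol:
underlying: sen-pu-f-dk-vg
1. f -> v, s -> z, t -> d / _ Z: fires at position(s) 6: senpuvdkvg
2. b -> p, d -> t, g -> k, v -> f, z -> s / _ #: fires at position(s) 10: senpuvdkvk
3. f -> v, k -> g, p -> b, s -> z, t -> d / V _ V: no change
surface: senpuvdkvk


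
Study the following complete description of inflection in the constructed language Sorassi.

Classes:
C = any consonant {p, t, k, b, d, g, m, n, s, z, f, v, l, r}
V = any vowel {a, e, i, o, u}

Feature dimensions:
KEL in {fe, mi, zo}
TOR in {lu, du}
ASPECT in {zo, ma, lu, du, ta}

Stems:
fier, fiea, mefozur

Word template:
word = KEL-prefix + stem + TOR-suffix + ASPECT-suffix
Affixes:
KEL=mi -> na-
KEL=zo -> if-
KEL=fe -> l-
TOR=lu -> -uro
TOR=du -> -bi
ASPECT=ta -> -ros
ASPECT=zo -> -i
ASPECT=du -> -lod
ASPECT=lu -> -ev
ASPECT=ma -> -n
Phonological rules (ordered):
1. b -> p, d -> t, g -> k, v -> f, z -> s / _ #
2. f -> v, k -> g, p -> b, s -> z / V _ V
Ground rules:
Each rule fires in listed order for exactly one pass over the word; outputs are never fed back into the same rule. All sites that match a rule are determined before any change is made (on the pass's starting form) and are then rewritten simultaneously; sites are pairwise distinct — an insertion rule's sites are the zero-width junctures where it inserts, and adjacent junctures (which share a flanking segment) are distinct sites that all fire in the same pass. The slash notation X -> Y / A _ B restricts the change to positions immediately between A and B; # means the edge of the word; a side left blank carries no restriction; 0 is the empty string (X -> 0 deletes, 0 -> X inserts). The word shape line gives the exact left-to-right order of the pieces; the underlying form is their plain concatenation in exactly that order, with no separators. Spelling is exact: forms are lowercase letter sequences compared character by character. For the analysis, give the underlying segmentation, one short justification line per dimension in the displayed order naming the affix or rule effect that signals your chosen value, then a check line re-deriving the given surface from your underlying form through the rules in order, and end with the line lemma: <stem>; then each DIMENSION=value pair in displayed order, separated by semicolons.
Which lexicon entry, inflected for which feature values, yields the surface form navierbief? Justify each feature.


underlying: na-fier-bi-ev
KEL=mi - signalled by the affix na-
TOR=du - signalled by the affix -bi
ASPECT=lu - signalled by the affix -ev
check: nafierbiev -> nafierbief -> navierbief
lemma: fier; KEL=mi; TOR=du; ASPECT=lu


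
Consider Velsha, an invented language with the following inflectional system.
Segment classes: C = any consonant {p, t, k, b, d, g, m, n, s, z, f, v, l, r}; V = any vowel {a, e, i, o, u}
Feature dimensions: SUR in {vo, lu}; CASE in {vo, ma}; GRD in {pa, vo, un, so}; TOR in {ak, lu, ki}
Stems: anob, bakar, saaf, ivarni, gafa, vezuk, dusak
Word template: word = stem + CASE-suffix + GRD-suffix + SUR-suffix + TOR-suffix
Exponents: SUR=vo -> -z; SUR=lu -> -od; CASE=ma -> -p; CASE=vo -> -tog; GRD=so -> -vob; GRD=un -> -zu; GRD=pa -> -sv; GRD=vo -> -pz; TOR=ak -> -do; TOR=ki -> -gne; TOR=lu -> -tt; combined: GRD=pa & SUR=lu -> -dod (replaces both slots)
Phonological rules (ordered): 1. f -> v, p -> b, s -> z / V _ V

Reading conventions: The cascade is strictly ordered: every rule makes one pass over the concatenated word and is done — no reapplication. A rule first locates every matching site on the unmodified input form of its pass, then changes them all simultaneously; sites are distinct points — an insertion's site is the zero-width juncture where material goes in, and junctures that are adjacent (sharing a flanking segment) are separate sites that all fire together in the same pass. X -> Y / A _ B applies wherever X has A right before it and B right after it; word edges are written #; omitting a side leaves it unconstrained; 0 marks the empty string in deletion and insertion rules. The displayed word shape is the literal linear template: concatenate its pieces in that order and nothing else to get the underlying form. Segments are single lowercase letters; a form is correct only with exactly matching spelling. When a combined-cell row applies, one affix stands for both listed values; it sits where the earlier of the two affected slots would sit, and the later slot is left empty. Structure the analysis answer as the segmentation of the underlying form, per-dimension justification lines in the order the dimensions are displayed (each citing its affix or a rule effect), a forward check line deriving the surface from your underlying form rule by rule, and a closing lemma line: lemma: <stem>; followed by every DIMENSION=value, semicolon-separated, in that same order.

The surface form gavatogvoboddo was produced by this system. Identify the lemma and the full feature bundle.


underlying: gafa-tog-vob-od-do
SUR=lu - signalled by the affix -od
CASE=vo - signalled by the affix -tog
GRD=so - signalled by the affix -vob
TOR=ak - signalled by the affix -do
check: gafatogvoboddo -> gavatogvoboddo
lemma: gafa; SUR=lu; CASE=vo; GRD=so; TOR=ak


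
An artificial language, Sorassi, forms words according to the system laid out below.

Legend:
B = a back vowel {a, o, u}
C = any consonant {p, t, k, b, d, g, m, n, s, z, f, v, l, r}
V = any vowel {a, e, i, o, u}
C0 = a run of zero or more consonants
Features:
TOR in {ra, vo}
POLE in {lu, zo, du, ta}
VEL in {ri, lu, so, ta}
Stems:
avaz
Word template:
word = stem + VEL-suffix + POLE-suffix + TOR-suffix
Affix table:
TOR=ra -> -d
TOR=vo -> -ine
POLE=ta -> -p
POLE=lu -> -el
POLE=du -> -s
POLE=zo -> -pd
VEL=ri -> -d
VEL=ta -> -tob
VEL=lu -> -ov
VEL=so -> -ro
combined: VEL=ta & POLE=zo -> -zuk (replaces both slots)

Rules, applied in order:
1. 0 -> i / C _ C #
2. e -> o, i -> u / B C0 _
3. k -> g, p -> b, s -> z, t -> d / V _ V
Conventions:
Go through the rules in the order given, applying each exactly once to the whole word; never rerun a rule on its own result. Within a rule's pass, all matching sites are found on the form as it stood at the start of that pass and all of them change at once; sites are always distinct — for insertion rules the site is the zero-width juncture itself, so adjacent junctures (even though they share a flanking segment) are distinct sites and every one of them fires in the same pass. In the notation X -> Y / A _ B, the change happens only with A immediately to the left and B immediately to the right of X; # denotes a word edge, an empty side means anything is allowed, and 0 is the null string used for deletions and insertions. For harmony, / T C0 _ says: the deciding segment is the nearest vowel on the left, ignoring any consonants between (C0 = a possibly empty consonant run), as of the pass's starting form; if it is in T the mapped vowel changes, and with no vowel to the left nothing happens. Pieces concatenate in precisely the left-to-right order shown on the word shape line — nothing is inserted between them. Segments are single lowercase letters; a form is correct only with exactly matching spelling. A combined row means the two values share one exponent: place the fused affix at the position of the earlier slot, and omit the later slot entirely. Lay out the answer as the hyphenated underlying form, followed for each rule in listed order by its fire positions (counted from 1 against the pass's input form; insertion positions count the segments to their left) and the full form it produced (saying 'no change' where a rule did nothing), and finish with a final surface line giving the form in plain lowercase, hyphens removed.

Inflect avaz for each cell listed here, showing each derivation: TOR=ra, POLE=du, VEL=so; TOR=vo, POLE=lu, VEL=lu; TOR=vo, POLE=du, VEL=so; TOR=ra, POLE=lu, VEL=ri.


cell TOR=ra, POLE=du, VEL=so:
underlying: avaz-ro-s-d
1. 0 -> i / C _ C #: inserts after position(s) 7: avazrosid
2. e -> o, i -> u / B C0 _: fires at position(s) 8: avazrosud
3. k -> g, p -> b, s -> z, t -> d / V _ V: fires at position(s) 7: avazrozud
surface: avazrozud

cell TOR=vo, POLE=lu, VEL=lu:
underlying: avaz-ov-el-ine
1. 0 -> i / C _ C #: no change
2. e -> o, i -> u / B C0 _: fires at position(s) 7: avazovoline
3. k -> g, p -> b, s -> z, t -> d / V _ V: no change
surface: avazovoline

cell TOR=vo, POLE=du, VEL=so:
underlying: avaz-ro-s-ine
1. 0 -> i / C _ C #: no change
2. e -> o, i -> u / B C0 _: fires at position(s) 8: avazrosune
3. k -> g, p -> b, s -> z, t -> d / V _ V: fires at position(s) 7: avazrozune
surface: avazrozune

cell TOR=ra, POLE=lu, VEL=ri:
underlying: avaz-d-el-d
1. 0 -> i / C _ C #: inserts after position(s) 7: avazdelid
2. e -> o, i -> u / B C0 _: fires at position(s) 6: avazdolid
3. k -> g, p -> b, s -> z, t -> d / V _ V: no change
surface: avazdolid


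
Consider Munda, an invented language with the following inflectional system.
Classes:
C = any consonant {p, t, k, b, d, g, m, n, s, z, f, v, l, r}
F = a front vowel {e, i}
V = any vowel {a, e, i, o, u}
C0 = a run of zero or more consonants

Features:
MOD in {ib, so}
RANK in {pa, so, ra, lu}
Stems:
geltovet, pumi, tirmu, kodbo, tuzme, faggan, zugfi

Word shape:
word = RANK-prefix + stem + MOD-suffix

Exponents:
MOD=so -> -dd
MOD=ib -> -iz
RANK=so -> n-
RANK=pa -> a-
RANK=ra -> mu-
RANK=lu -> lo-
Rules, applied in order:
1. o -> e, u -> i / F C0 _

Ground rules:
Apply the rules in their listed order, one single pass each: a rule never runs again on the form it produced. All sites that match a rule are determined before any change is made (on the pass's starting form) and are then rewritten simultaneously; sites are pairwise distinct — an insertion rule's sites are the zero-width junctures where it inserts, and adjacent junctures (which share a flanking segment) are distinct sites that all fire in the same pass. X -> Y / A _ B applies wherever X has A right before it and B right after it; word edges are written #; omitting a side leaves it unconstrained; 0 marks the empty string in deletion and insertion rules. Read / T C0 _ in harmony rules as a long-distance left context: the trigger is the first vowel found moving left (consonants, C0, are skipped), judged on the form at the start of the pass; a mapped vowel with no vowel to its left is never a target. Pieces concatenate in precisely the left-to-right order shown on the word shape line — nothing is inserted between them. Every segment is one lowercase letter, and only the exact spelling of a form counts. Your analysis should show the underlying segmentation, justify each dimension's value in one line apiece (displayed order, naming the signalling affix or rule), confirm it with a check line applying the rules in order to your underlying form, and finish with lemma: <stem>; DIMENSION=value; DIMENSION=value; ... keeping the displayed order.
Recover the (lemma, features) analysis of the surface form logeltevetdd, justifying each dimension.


underlying: lo-geltovet-dd
MOD=so - signalled by the affix -dd
RANK=lu - signalled by the affix lo-
check: logeltovetdd -> logeltevetdd
lemma: geltovet; MOD=so; RANK=lu


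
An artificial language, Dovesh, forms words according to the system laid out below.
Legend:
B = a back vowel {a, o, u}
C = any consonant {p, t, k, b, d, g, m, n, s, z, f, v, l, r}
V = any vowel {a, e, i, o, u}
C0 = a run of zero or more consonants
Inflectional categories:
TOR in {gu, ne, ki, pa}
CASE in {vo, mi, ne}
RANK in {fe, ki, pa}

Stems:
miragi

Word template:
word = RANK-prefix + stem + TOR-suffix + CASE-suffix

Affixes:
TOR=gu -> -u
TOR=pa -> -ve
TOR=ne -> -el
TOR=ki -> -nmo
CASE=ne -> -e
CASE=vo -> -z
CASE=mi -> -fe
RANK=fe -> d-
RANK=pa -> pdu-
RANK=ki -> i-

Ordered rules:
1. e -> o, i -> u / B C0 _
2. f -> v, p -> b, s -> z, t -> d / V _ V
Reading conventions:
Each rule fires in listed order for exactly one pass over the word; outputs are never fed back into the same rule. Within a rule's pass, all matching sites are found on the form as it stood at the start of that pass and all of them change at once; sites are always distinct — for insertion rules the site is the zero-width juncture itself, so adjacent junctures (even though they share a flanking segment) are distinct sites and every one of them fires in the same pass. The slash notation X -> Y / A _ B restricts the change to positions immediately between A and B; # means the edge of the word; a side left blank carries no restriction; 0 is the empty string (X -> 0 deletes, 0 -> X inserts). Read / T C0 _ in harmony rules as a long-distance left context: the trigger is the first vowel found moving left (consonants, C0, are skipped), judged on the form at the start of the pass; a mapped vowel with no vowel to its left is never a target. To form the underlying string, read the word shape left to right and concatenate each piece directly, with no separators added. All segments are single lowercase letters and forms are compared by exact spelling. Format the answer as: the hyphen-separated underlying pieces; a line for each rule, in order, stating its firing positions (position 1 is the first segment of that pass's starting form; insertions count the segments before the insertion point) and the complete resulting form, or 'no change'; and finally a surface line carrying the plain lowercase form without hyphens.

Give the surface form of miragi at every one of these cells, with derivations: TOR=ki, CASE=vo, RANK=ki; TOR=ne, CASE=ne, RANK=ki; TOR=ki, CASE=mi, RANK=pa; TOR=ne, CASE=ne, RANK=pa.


cell TOR=ki, CASE=vo, RANK=ki:
underlying: i-miragi-nmo-z
1. e -> o, i -> u / B C0 _: fires at position(s) 7: imiragunmoz
2. f -> v, p -> b, s -> z, t -> d / V _ V: no change
surface: imiragunmoz

cell TOR=ne, CASE=ne, RANK=ki:
underlying: i-miragi-el-e
1. e -> o, i -> u / B C0 _: fires at position(s) 7: imiraguele
2. f -> v, p -> b, s -> z, t -> d / V _ V: no change
surface: imiraguele

cell TOR=ki, CASE=mi, RANK=pa:
underlying: pdu-miragi-nmo-fe
1. e -> o, i -> u / B C0 _: fires at position(s) 5, 9, 14: pdumuragunmofo
2. f -> v, p -> b, s -> z, t -> d / V _ V: fires at position(s) 13: pdumuragunmovo
surface: pdumuragunmovo

cell TOR=ne, CASE=ne, RANK=pa:
underlying: pdu-miragi-el-e
1. e -> o, i -> u / B C0 _: fires at position(s) 5, 9: pdumuraguele
2. f -> v, p -> b, s -> z, t -> d / V _ V: no change
surface: pdumuraguele
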